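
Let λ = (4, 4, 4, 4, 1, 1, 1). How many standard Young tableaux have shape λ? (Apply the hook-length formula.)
# SYT of shape (4, 4, 4, 4, 1, 1, 1) = 3879876

Hook-length formula: f^λ = n! / Π hook(c), product over all cells c of the Young diagram. For λ = (4, 4, 4, 4, 1, 1, 1), n = 19 boxes. Hook lengths by row (left-to-right, top-to-bottom): [10, 6, 5, 4]; [9, 5, 4, 3]; [8, 4, 3, 2]; [7, 3, 2, 1]; [3]; [2]; [1]. Product of hooks = 31352832000. So f^λ = 19! / 31352832000 = 121645100408832000 / 31352832000 = 3879876.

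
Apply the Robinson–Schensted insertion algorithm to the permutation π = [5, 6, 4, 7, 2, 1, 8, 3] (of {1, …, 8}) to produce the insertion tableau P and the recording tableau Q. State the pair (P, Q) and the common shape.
P = [1, 3, 7, 8] / [2, 6] / [4] / [5];  Q = [1, 2, 4, 7] / [3, 8] / [5] / [6];  common shape = (4, 2, 1, 1)

Row-insert the values π_1, π_2, … into P one at a time, bumping the leftmost entry strictly greater than the inserted value down to the next row. The recording tableau Q records, in position (i, j), the step at which that cell was added to P.
  Insert 5 (step 1): P = [5];  Q = [1]
  Insert 6 (step 2): P = [5, 6];  Q = [1, 2]
  Insert 4 (step 3): P = [4, 6] / [5];  Q = [1, 2] / [3]
  Insert 7 (step 4): P = [4, 6, 7] / [5];  Q = [1, 2, 4] / [3]
  Insert 2 (step 5): P = [2, 6, 7] / [4] / [5];  Q = [1, 2, 4] / [3] / [5]
  Insert 1 (step 6): P = [1, 6, 7] / [2] / [4] / [5];  Q = [1, 2, 4] / [3] / [5] / [6]
  Insert 8 (step 7): P = [1, 6, 7, 8] / [2] / [4] / [5];  Q = [1, 2, 4, 7] / [3] / [5] / [6]
  Insert 3 (step 8): P = [1, 3, 7, 8] / [2, 6] / [4] / [5];  Q = [1, 2, 4, 7] / [3, 8] / [5] / [6]
Final shape: (4, 2, 1, 1).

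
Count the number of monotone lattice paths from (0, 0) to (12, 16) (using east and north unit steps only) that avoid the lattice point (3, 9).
Number of paths = 27904955

Total paths from (0, 0) to (12, 16): C(28, 12) = 30421755. Paths through (3, 9): (paths (0, 0) → (3, 9)) × (paths (3, 9) → (12, 16)) = C(12, 3) · C(16, 9) = 220 · 11440 = 2516800. Avoidance count = 30421755 − 2516800 = 27904955.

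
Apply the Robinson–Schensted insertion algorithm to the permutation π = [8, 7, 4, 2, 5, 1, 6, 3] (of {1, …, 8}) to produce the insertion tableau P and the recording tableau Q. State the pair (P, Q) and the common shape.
P = [1, 3, 6] / [2, 5] / [4] / [7] / [8];  Q = [1, 5, 7] / [2, 8] / [3] / [4] / [6];  common shape = (3, 2, 1, 1, 1)

Row-insert the values π_1, π_2, … into P one at a time, bumping the leftmost entry strictly greater than the inserted value down to the next row. The recording tableau Q records, in position (i, j), the step at which that cell was added to P.
  Insert 8 (step 1): P = [8];  Q = [1]
  Insert 7 (step 2): P = [7] / [8];  Q = [1] / [2]
  Insert 4 (step 3): P = [4] / [7] / [8];  Q = [1] / [2] / [3]
  Insert 2 (step 4): P = [2] / [4] / [7] / [8];  Q = [1] / [2] / [3] / [4]
  Insert 5 (step 5): P = [2, 5] / [4] / [7] / [8];  Q = [1, 5] / [2] / [3] / [4]
  Insert 1 (step 6): P = [1, 5] / [2] / [4] / [7] / [8];  Q = [1, 5] / [2] / [3] / [4] / [6]
  Insert 6 (step 7): P = [1, 5, 6] / [2] / [4] / [7] / [8];  Q = [1, 5, 7] / [2] / [3] / [4] / [6]
  Insert 3 (step 8): P = [1, 3, 6] / [2, 5] / [4] / [7] / [8];  Q = [1, 5, 7] / [2, 8] / [3] / [4] / [6]
Final shape: (3, 2, 1, 1, 1).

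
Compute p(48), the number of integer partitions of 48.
p(48) = 147273

Compute p(n) via the recurrence p(n, m) = p(n, m−1) + p(n−m, m), where p(n, m) counts partitions of n with all parts ≤ m and p(n) = p(n, n). The base cases are p(0, m) = 1 and p(n, 0) = 0 for n > 0. Filling the table yields p(48) = 147273. (Euler's pentagonal recurrence is an alternative.)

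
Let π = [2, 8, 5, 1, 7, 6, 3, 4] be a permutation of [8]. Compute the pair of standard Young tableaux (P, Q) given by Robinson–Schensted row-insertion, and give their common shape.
P = [1, 3, 4] / [2, 5, 6] / [7] / [8];  Q = [1, 2, 5] / [3, 6, 8] / [4] / [7];  common shape = (3, 3, 1, 1)

Row-insert the values π_1, π_2, … into P one at a time, bumping the leftmost entry strictly greater than the inserted value down to the next row. The recording tableau Q records, in position (i, j), the step at which that cell was added to P.
  Insert 2 (step 1): P = [2];  Q = [1]
  Insert 8 (step 2): P = [2, 8];  Q = [1, 2]
  Insert 5 (step 3): P = [2, 5] / [8];  Q = [1, 2] / [3]
  Insert 1 (step 4): P = [1, 5] / [2] / [8];  Q = [1, 2] / [3] / [4]
  Insert 7 (step 5): P = [1, 5, 7] / [2] / [8];  Q = [1, 2, 5] / [3] / [4]
  Insert 6 (step 6): P = [1, 5, 6] / [2, 7] / [8];  Q = [1, 2, 5] / [3, 6] / [4]
  Insert 3 (step 7): P = [1, 3, 6] / [2, 5] / [7] / [8];  Q = [1, 2, 5] / [3, 6] / [4] / [7]
  Insert 4 (step 8): P = [1, 3, 4] / [2, 5, 6] / [7] / [8];  Q = [1, 2, 5] / [3, 6, 8] / [4] / [7]
Final shape: (3, 3, 1, 1).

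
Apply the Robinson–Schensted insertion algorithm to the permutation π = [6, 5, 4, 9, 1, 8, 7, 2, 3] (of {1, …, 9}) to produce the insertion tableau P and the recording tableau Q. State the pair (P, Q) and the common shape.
P = [1, 2, 3] / [4, 7] / [5, 8] / [6, 9];  Q = [1, 4, 9] / [2, 6] / [3, 7] / [5, 8];  common shape = (3, 2, 2, 2)

Row-insert the values π_1, π_2, … into P one at a time, bumping the leftmost entry strictly greater than the inserted value down to the next row. The recording tableau Q records, in position (i, j), the step at which that cell was added to P.
  Insert 6 (step 1): P = [6];  Q = [1]
  Insert 5 (step 2): P = [5] / [6];  Q = [1] / [2]
  Insert 4 (step 3): P = [4] / [5] / [6];  Q = [1] / [2] / [3]
  Insert 9 (step 4): P = [4, 9] / [5] / [6];  Q = [1, 4] / [2] / [3]
  Insert 1 (step 5): P = [1, 9] / [4] / [5] / [6];  Q = [1, 4] / [2] / [3] / [5]
  Insert 8 (step 6): P = [1, 8] / [4, 9] / [5] / [6];  Q = [1, 4] / [2, 6] / [3] / [5]
  Insert 7 (step 7): P = [1, 7] / [4, 8] / [5, 9] / [6];  Q = [1, 4] / [2, 6] / [3, 7] / [5]
  Insert 2 (step 8): P = [1, 2] / [4, 7] / [5, 8] / [6, 9];  Q = [1, 4] / [2, 6] / [3, 7] / [5, 8]
  Insert 3 (step 9): P = [1, 2, 3] / [4, 7] / [5, 8] / [6, 9];  Q = [1, 4, 9] / [2, 6] / [3, 7] / [5, 8]
Final shape: (3, 2, 2, 2).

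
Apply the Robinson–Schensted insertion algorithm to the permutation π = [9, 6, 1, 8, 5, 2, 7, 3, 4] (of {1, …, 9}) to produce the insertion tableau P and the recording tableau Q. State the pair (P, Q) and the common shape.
P = [1, 2, 3, 4] / [5, 7] / [6, 8] / [9];  Q = [1, 4, 7, 9] / [2, 5] / [3, 8] / [6];  common shape = (4, 2, 2, 1)

Row-insert the values π_1, π_2, … into P one at a time, bumping the leftmost entry strictly greater than the inserted value down to the next row. The recording tableau Q records, in position (i, j), the step at which that cell was added to P.
  Insert 9 (step 1): P = [9];  Q = [1]
  Insert 6 (step 2): P = [6] / [9];  Q = [1] / [2]
  Insert 1 (step 3): P = [1] / [6] / [9];  Q = [1] / [2] / [3]
  Insert 8 (step 4): P = [1, 8] / [6] / [9];  Q = [1, 4] / [2] / [3]
  Insert 5 (step 5): P = [1, 5] / [6, 8] / [9];  Q = [1, 4] / [2, 5] / [3]
  Insert 2 (step 6): P = [1, 2] / [5, 8] / [6] / [9];  Q = [1, 4] / [2, 5] / [3] / [6]
  Insert 7 (step 7): P = [1, 2, 7] / [5, 8] / [6] / [9];  Q = [1, 4, 7] / [2, 5] / [3] / [6]
  Insert 3 (step 8): P = [1, 2, 3] / [5, 7] / [6, 8] / [9];  Q = [1, 4, 7] / [2, 5] / [3, 8] / [6]
  Insert 4 (step 9): P = [1, 2, 3, 4] / [5, 7] / [6, 8] / [9];  Q = [1, 4, 7, 9] / [2, 5] / [3, 8] / [6]
Final shape: (4, 2, 2, 1).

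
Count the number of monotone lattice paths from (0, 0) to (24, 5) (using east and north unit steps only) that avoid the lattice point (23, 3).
Number of paths = 110955

Total paths from (0, 0) to (24, 5): C(29, 24) = 118755. Paths through (23, 3): (paths (0, 0) → (23, 3)) × (paths (23, 3) → (24, 5)) = C(26, 23) · C(3, 1) = 2600 · 3 = 7800. Avoidance count = 118755 − 7800 = 110955.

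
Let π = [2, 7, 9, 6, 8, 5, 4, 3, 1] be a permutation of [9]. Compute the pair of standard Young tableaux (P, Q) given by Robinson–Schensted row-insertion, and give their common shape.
P = [1, 3, 8] / [2, 9] / [4] / [5] / [6] / [7];  Q = [1, 2, 3] / [4, 5] / [6] / [7] / [8] / [9];  common shape = (3, 2, 1, 1, 1, 1)

Row-insert the values π_1, π_2, … into P one at a time, bumping the leftmost entry strictly greater than the inserted value down to the next row. The recording tableau Q records, in position (i, j), the step at which that cell was added to P.
  Insert 2 (step 1): P = [2];  Q = [1]
  Insert 7 (step 2): P = [2, 7];  Q = [1, 2]
  Insert 9 (step 3): P = [2, 7, 9];  Q = [1, 2, 3]
  Insert 6 (step 4): P = [2, 6, 9] / [7];  Q = [1, 2, 3] / [4]
  Insert 8 (step 5): P = [2, 6, 8] / [7, 9];  Q = [1, 2, 3] / [4, 5]
  Insert 5 (step 6): P = [2, 5, 8] / [6, 9] / [7];  Q = [1, 2, 3] / [4, 5] / [6]
  Insert 4 (step 7): P = [2, 4, 8] / [5, 9] / [6] / [7];  Q = [1, 2, 3] / [4, 5] / [6] / [7]
  Insert 3 (step 8): P = [2, 3, 8] / [4, 9] / [5] / [6] / [7];  Q = [1, 2, 3] / [4, 5] / [6] / [7] / [8]
  Insert 1 (step 9): P = [1, 3, 8] / [2, 9] / [4] / [5] / [6] / [7];  Q = [1, 2, 3] / [4, 5] / [6] / [7] / [8] / [9]
Final shape: (3, 2, 1, 1, 1, 1).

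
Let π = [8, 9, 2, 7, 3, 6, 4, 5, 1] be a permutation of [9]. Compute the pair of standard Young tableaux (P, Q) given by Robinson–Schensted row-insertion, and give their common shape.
P = [1, 3, 4, 5] / [2, 9] / [6] / [7] / [8];  Q = [1, 2, 6, 8] / [3, 4] / [5] / [7] / [9];  common shape = (4, 2, 1, 1, 1)

Row-insert the values π_1, π_2, … into P one at a time, bumping the leftmost entry strictly greater than the inserted value down to the next row. The recording tableau Q records, in position (i, j), the step at which that cell was added to P.
  Insert 8 (step 1): P = [8];  Q = [1]
  Insert 9 (step 2): P = [8, 9];  Q = [1, 2]
  Insert 2 (step 3): P = [2, 9] / [8];  Q = [1, 2] / [3]
  Insert 7 (step 4): P = [2, 7] / [8, 9];  Q = [1, 2] / [3, 4]
  Insert 3 (step 5): P = [2, 3] / [7, 9] / [8];  Q = [1, 2] / [3, 4] / [5]
  Insert 6 (step 6): P = [2, 3, 6] / [7, 9] / [8];  Q = [1, 2, 6] / [3, 4] / [5]
  Insert 4 (step 7): P = [2, 3, 4] / [6, 9] / [7] / [8];  Q = [1, 2, 6] / [3, 4] / [5] / [7]
  Insert 5 (step 8): P = [2, 3, 4, 5] / [6, 9] / [7] / [8];  Q = [1, 2, 6, 8] / [3, 4] / [5] / [7]
  Insert 1 (step 9): P = [1, 3, 4, 5] / [2, 9] / [6] / [7] / [8];  Q = [1, 2, 6, 8] / [3, 4] / [5] / [7] / [9]
Final shape: (4, 2, 1, 1, 1).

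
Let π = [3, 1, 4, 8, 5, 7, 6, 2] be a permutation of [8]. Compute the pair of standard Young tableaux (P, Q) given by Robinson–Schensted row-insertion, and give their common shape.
P = [1, 2, 5, 6] / [3, 4] / [7] / [8];  Q = [1, 3, 4, 6] / [2, 5] / [7] / [8];  common shape = (4, 2, 1, 1)

Row-insert the values π_1, π_2, … into P one at a time, bumping the leftmost entry strictly greater than the inserted value down to the next row. The recording tableau Q records, in position (i, j), the step at which that cell was added to P.
  Insert 3 (step 1): P = [3];  Q = [1]
  Insert 1 (step 2): P = [1] / [3];  Q = [1] / [2]
  Insert 4 (step 3): P = [1, 4] / [3];  Q = [1, 3] / [2]
  Insert 8 (step 4): P = [1, 4, 8] / [3];  Q = [1, 3, 4] / [2]
  Insert 5 (step 5): P = [1, 4, 5] / [3, 8];  Q = [1, 3, 4] / [2, 5]
  Insert 7 (step 6): P = [1, 4, 5, 7] / [3, 8];  Q = [1, 3, 4, 6] / [2, 5]
  Insert 6 (step 7): P = [1, 4, 5, 6] / [3, 7] / [8];  Q = [1, 3, 4, 6] / [2, 5] / [7]
  Insert 2 (step 8): P = [1, 2, 5, 6] / [3, 4] / [7] / [8];  Q = [1, 3, 4, 6] / [2, 5] / [7] / [8]
Final shape: (4, 2, 1, 1).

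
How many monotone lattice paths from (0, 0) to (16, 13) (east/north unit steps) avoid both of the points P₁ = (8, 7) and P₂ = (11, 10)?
Number of paths = 35994714

Inclusion–exclusion. Total paths: C(29, 16) = 67863915. Through P₁: C(15, 8)·C(14, 8) = 19324305. Through P₂: C(21, 11)·C(8, 5) = 19752096. Since P₁ is strictly southwest of P₂, a monotone path through both must visit P₁ then P₂; paths through both = C(15, 8)·C(6, 3)·C(8, 5) = 7207200. Avoid both = 67863915 − 19324305 − 19752096 + 7207200 = 35994714.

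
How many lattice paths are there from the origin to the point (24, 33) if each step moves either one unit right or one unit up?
Number of paths = 7522327487513475

A monotone lattice path from (0, 0) to (24, 33) consists of 24 east steps and 33 north steps in some order, so it is determined by which 24 of the 57 steps are east. The count is C(57, 24) = 7522327487513475.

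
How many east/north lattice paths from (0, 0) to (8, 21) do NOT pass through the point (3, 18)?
Number of paths = 4217665

Total paths from (0, 0) to (8, 21): C(29, 8) = 4292145. Paths through (3, 18): (paths (0, 0) → (3, 18)) × (paths (3, 18) → (8, 21)) = C(21, 3) · C(8, 5) = 1330 · 56 = 74480. Avoidance count = 4292145 − 74480 = 4217665.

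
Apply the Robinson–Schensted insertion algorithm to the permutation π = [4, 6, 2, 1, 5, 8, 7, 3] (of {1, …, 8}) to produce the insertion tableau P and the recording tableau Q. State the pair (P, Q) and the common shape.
P = [1, 3, 7] / [2, 5, 8] / [4, 6];  Q = [1, 2, 6] / [3, 5, 7] / [4, 8];  common shape = (3, 3, 2)

Row-insert the values π_1, π_2, … into P one at a time, bumping the leftmost entry strictly greater than the inserted value down to the next row. The recording tableau Q records, in position (i, j), the step at which that cell was added to P.
  Insert 4 (step 1): P = [4];  Q = [1]
  Insert 6 (step 2): P = [4, 6];  Q = [1, 2]
  Insert 2 (step 3): P = [2, 6] / [4];  Q = [1, 2] / [3]
  Insert 1 (step 4): P = [1, 6] / [2] / [4];  Q = [1, 2] / [3] / [4]
  Insert 5 (step 5): P = [1, 5] / [2, 6] / [4];  Q = [1, 2] / [3, 5] / [4]
  Insert 8 (step 6): P = [1, 5, 8] / [2, 6] / [4];  Q = [1, 2, 6] / [3, 5] / [4]
  Insert 7 (step 7): P = [1, 5, 7] / [2, 6, 8] / [4];  Q = [1, 2, 6] / [3, 5, 7] / [4]
  Insert 3 (step 8): P = [1, 3, 7] / [2, 5, 8] / [4, 6];  Q = [1, 2, 6] / [3, 5, 7] / [4, 8]
Final shape: (3, 3, 2).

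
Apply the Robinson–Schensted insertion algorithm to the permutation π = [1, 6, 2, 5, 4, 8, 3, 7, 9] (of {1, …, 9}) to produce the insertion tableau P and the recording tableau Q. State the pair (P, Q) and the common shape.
P = [1, 2, 3, 7, 9] / [4, 8] / [5] / [6];  Q = [1, 2, 4, 6, 9] / [3, 8] / [5] / [7];  common shape = (5, 2, 1, 1)

Row-insert the values π_1, π_2, … into P one at a time, bumping the leftmost entry strictly greater than the inserted value down to the next row. The recording tableau Q records, in position (i, j), the step at which that cell was added to P.
  Insert 1 (step 1): P = [1];  Q = [1]
  Insert 6 (step 2): P = [1, 6];  Q = [1, 2]
  Insert 2 (step 3): P = [1, 2] / [6];  Q = [1, 2] / [3]
  Insert 5 (step 4): P = [1, 2, 5] / [6];  Q = [1, 2, 4] / [3]
  Insert 4 (step 5): P = [1, 2, 4] / [5] / [6];  Q = [1, 2, 4] / [3] / [5]
  Insert 8 (step 6): P = [1, 2, 4, 8] / [5] / [6];  Q = [1, 2, 4, 6] / [3] / [5]
  Insert 3 (step 7): P = [1, 2, 3, 8] / [4] / [5] / [6];  Q = [1, 2, 4, 6] / [3] / [5] / [7]
  Insert 7 (step 8): P = [1, 2, 3, 7] / [4, 8] / [5] / [6];  Q = [1, 2, 4, 6] / [3, 8] / [5] / [7]
  Insert 9 (step 9): P = [1, 2, 3, 7, 9] / [4, 8] / [5] / [6];  Q = [1, 2, 4, 6, 9] / [3, 8] / [5] / [7]
Final shape: (5, 2, 1, 1).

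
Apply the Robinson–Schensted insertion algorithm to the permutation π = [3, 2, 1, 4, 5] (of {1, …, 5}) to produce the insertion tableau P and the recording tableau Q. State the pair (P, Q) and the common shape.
P = [1, 4, 5] / [2] / [3];  Q = [1, 4, 5] / [2] / [3];  common shape = (3, 1, 1)

Row-insert the values π_1, π_2, … into P one at a time, bumping the leftmost entry strictly greater than the inserted value down to the next row. The recording tableau Q records, in position (i, j), the step at which that cell was added to P.
  Insert 3 (step 1): P = [3];  Q = [1]
  Insert 2 (step 2): P = [2] / [3];  Q = [1] / [2]
  Insert 1 (step 3): P = [1] / [2] / [3];  Q = [1] / [2] / [3]
  Insert 4 (step 4): P = [1, 4] / [2] / [3];  Q = [1, 4] / [2] / [3]
  Insert 5 (step 5): P = [1, 4, 5] / [2] / [3];  Q = [1, 4, 5] / [2] / [3]
Final shape: (3, 1, 1).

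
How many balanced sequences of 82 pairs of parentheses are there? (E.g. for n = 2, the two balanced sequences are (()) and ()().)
C_82 = 17526585015616776834735140517915655636396234280

These balanced parentheses are counted by the Catalan number C_n = (1/(n + 1)) · C(2n, n). For n = 82: C_82 = (1/83) · C(164, 82) = 1454706556296192477283016662986999417820887445240/83 = 17526585015616776834735140517915655636396234280.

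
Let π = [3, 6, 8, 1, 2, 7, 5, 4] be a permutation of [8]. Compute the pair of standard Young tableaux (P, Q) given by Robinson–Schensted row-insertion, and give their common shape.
P = [1, 2, 4] / [3, 5, 7] / [6] / [8];  Q = [1, 2, 3] / [4, 5, 6] / [7] / [8];  common shape = (3, 3, 1, 1)

Row-insert the values π_1, π_2, … into P one at a time, bumping the leftmost entry strictly greater than the inserted value down to the next row. The recording tableau Q records, in position (i, j), the step at which that cell was added to P.
  Insert 3 (step 1): P = [3];  Q = [1]
  Insert 6 (step 2): P = [3, 6];  Q = [1, 2]
  Insert 8 (step 3): P = [3, 6, 8];  Q = [1, 2, 3]
  Insert 1 (step 4): P = [1, 6, 8] / [3];  Q = [1, 2, 3] / [4]
  Insert 2 (step 5): P = [1, 2, 8] / [3, 6];  Q = [1, 2, 3] / [4, 5]
  Insert 7 (step 6): P = [1, 2, 7] / [3, 6, 8];  Q = [1, 2, 3] / [4, 5, 6]
  Insert 5 (step 7): P = [1, 2, 5] / [3, 6, 7] / [8];  Q = [1, 2, 3] / [4, 5, 6] / [7]
  Insert 4 (step 8): P = [1, 2, 4] / [3, 5, 7] / [6] / [8];  Q = [1, 2, 3] / [4, 5, 6] / [7] / [8]
Final shape: (3, 3, 1, 1).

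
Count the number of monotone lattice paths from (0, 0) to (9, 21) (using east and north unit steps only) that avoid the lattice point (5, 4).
Number of paths = 13553040

Total paths from (0, 0) to (9, 21): C(30, 9) = 14307150. Paths through (5, 4): (paths (0, 0) → (5, 4)) × (paths (5, 4) → (9, 21)) = C(9, 5) · C(21, 4) = 126 · 5985 = 754110. Avoidance count = 14307150 − 754110 = 13553040.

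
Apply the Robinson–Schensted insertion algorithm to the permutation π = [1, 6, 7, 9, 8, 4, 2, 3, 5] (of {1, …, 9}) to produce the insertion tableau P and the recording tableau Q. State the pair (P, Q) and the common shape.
P = [1, 2, 3, 5] / [4, 7, 8] / [6] / [9];  Q = [1, 2, 3, 4] / [5, 8, 9] / [6] / [7];  common shape = (4, 3, 1, 1)

Row-insert the values π_1, π_2, … into P one at a time, bumping the leftmost entry strictly greater than the inserted value down to the next row. The recording tableau Q records, in position (i, j), the step at which that cell was added to P.
  Insert 1 (step 1): P = [1];  Q = [1]
  Insert 6 (step 2): P = [1, 6];  Q = [1, 2]
  Insert 7 (step 3): P = [1, 6, 7];  Q = [1, 2, 3]
  Insert 9 (step 4): P = [1, 6, 7, 9];  Q = [1, 2, 3, 4]
  Insert 8 (step 5): P = [1, 6, 7, 8] / [9];  Q = [1, 2, 3, 4] / [5]
  Insert 4 (step 6): P = [1, 4, 7, 8] / [6] / [9];  Q = [1, 2, 3, 4] / [5] / [6]
  Insert 2 (step 7): P = [1, 2, 7, 8] / [4] / [6] / [9];  Q = [1, 2, 3, 4] / [5] / [6] / [7]
  Insert 3 (step 8): P = [1, 2, 3, 8] / [4, 7] / [6] / [9];  Q = [1, 2, 3, 4] / [5, 8] / [6] / [7]
  Insert 5 (step 9): P = [1, 2, 3, 5] / [4, 7, 8] / [6] / [9];  Q = [1, 2, 3, 4] / [5, 8, 9] / [6] / [7]
Final shape: (4, 3, 1, 1).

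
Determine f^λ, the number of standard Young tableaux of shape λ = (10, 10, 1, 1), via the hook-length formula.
# SYT of shape (10, 10, 1, 1) = 2735810

Hook-length formula: f^λ = n! / Π hook(c), product over all cells c of the Young diagram. For λ = (10, 10, 1, 1), n = 22 boxes. Hook lengths by row (left-to-right, top-to-bottom): [13, 10, 9, 8, 7, 6, 5, 4, 3, 2]; [12, 9, 8, 7, 6, 5, 4, 3, 2, 1]; [2]; [1]. Product of hooks = 410847510528000. So f^λ = 22! / 410847510528000 = 1124000727777607680000 / 410847510528000 = 2735810.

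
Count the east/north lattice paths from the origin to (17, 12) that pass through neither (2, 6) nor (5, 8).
Number of paths = 48543803

Inclusion–exclusion. Total paths: C(29, 17) = 51895935. Through P₁: C(8, 2)·C(21, 15) = 1519392. Through P₂: C(13, 5)·C(16, 12) = 2342340. Since P₁ is strictly southwest of P₂, a monotone path through both must visit P₁ then P₂; paths through both = C(8, 2)·C(5, 3)·C(16, 12) = 509600. Avoid both = 51895935 − 1519392 − 2342340 + 509600 = 48543803.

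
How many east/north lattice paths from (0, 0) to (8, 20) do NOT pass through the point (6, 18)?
Number of paths = 2300529

Total paths from (0, 0) to (8, 20): C(28, 8) = 3108105. Paths through (6, 18): (paths (0, 0) → (6, 18)) × (paths (6, 18) → (8, 20)) = C(24, 6) · C(4, 2) = 134596 · 6 = 807576. Avoidance count = 3108105 − 807576 = 2300529.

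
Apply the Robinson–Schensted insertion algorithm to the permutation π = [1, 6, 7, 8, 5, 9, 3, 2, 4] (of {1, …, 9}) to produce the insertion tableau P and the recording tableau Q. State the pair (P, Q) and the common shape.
P = [1, 2, 4, 8, 9] / [3, 7] / [5] / [6];  Q = [1, 2, 3, 4, 6] / [5, 9] / [7] / [8];  common shape = (5, 2, 1, 1)

Row-insert the values π_1, π_2, … into P one at a time, bumping the leftmost entry strictly greater than the inserted value down to the next row. The recording tableau Q records, in position (i, j), the step at which that cell was added to P.
  Insert 1 (step 1): P = [1];  Q = [1]
  Insert 6 (step 2): P = [1, 6];  Q = [1, 2]
  Insert 7 (step 3): P = [1, 6, 7];  Q = [1, 2, 3]
  Insert 8 (step 4): P = [1, 6, 7, 8];  Q = [1, 2, 3, 4]
  Insert 5 (step 5): P = [1, 5, 7, 8] / [6];  Q = [1, 2, 3, 4] / [5]
  Insert 9 (step 6): P = [1, 5, 7, 8, 9] / [6];  Q = [1, 2, 3, 4, 6] / [5]
  Insert 3 (step 7): P = [1, 3, 7, 8, 9] / [5] / [6];  Q = [1, 2, 3, 4, 6] / [5] / [7]
  Insert 2 (step 8): P = [1, 2, 7, 8, 9] / [3] / [5] / [6];  Q = [1, 2, 3, 4, 6] / [5] / [7] / [8]
  Insert 4 (step 9): P = [1, 2, 4, 8, 9] / [3, 7] / [5] / [6];  Q = [1, 2, 3, 4, 6] / [5, 9] / [7] / [8]
Final shape: (5, 2, 1, 1).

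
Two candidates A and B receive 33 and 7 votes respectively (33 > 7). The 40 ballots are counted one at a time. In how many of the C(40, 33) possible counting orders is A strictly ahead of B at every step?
Strict-lead orderings = 12118314

Total orderings of the 40 votes with 33 for A: C(40, 33) = 18643560. By the Bertrand ballot formula (Cycle Lemma / reflection principle), the number of orderings in which A is strictly ahead of B throughout is (p − q)/(p + q) · C(p + q, p) = (33 − 7)/(33 + 7) · 18643560 = 12118314.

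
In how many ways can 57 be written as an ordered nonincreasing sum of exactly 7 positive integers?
p(57, 7 parts) = 18138

Partitions of n into exactly k parts are in bijection with partitions of n − k into at most k parts (subtract 1 from each part). So p(57, exactly 7) = p(50, parts ≤ 7). Computing via the recurrence p(m, j) = p(m, j−1) + p(m−j, j) gives 18138.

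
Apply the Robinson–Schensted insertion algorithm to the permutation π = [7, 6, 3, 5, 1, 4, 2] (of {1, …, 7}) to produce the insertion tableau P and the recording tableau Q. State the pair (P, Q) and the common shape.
P = [1, 2] / [3, 4] / [5] / [6] / [7];  Q = [1, 4] / [2, 6] / [3] / [5] / [7];  common shape = (2, 2, 1, 1, 1)

Row-insert the values π_1, π_2, … into P one at a time, bumping the leftmost entry strictly greater than the inserted value down to the next row. The recording tableau Q records, in position (i, j), the step at which that cell was added to P.
  Insert 7 (step 1): P = [7];  Q = [1]
  Insert 6 (step 2): P = [6] / [7];  Q = [1] / [2]
  Insert 3 (step 3): P = [3] / [6] / [7];  Q = [1] / [2] / [3]
  Insert 5 (step 4): P = [3, 5] / [6] / [7];  Q = [1, 4] / [2] / [3]
  Insert 1 (step 5): P = [1, 5] / [3] / [6] / [7];  Q = [1, 4] / [2] / [3] / [5]
  Insert 4 (step 6): P = [1, 4] / [3, 5] / [6] / [7];  Q = [1, 4] / [2, 6] / [3] / [5]
  Insert 2 (step 7): P = [1, 2] / [3, 4] / [5] / [6] / [7];  Q = [1, 4] / [2, 6] / [3] / [5] / [7]
Final shape: (2, 2, 1, 1, 1).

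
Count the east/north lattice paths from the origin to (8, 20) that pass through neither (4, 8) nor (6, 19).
Number of paths = 1791735

Inclusion–exclusion. Total paths: C(28, 8) = 3108105. Through P₁: C(12, 4)·C(16, 4) = 900900. Through P₂: C(25, 6)·C(3, 2) = 531300. Since P₁ is strictly southwest of P₂, a monotone path through both must visit P₁ then P₂; paths through both = C(12, 4)·C(13, 2)·C(3, 2) = 115830. Avoid both = 3108105 − 900900 − 531300 + 115830 = 1791735.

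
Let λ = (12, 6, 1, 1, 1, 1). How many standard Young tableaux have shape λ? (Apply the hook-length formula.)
# SYT of shape (12, 6, 1, 1, 1, 1) = 33549516

Hook-length formula: f^λ = n! / Π hook(c), product over all cells c of the Young diagram. For λ = (12, 6, 1, 1, 1, 1), n = 22 boxes. Hook lengths by row (left-to-right, top-to-bottom): [17, 12, 11, 10, 9, 8, 6, 5, 4, 3, 2, 1]; [10, 5, 4, 3, 2, 1]; [4]; [3]; [2]; [1]. Product of hooks = 33502740480000. So f^λ = 22! / 33502740480000 = 1124000727777607680000 / 33502740480000 = 33549516.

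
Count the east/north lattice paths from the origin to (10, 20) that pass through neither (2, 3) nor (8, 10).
Number of paths = 17473797

Inclusion–exclusion. Total paths: C(30, 10) = 30045015. Through P₁: C(5, 2)·C(25, 8) = 10815750. Through P₂: C(18, 8)·C(12, 2) = 2888028. Since P₁ is strictly southwest of P₂, a monotone path through both must visit P₁ then P₂; paths through both = C(5, 2)·C(13, 6)·C(12, 2) = 1132560. Avoid both = 30045015 − 10815750 − 2888028 + 1132560 = 17473797.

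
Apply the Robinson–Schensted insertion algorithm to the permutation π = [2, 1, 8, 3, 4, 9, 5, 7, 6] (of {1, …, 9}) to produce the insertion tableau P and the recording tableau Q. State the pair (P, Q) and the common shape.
P = [1, 3, 4, 5, 6] / [2, 7, 9] / [8];  Q = [1, 3, 5, 6, 8] / [2, 4, 7] / [9];  common shape = (5, 3, 1)

Row-insert the values π_1, π_2, … into P one at a time, bumping the leftmost entry strictly greater than the inserted value down to the next row. The recording tableau Q records, in position (i, j), the step at which that cell was added to P.
  Insert 2 (step 1): P = [2];  Q = [1]
  Insert 1 (step 2): P = [1] / [2];  Q = [1] / [2]
  Insert 8 (step 3): P = [1, 8] / [2];  Q = [1, 3] / [2]
  Insert 3 (step 4): P = [1, 3] / [2, 8];  Q = [1, 3] / [2, 4]
  Insert 4 (step 5): P = [1, 3, 4] / [2, 8];  Q = [1, 3, 5] / [2, 4]
  Insert 9 (step 6): P = [1, 3, 4, 9] / [2, 8];  Q = [1, 3, 5, 6] / [2, 4]
  Insert 5 (step 7): P = [1, 3, 4, 5] / [2, 8, 9];  Q = [1, 3, 5, 6] / [2, 4, 7]
  Insert 7 (step 8): P = [1, 3, 4, 5, 7] / [2, 8, 9];  Q = [1, 3, 5, 6, 8] / [2, 4, 7]
  Insert 6 (step 9): P = [1, 3, 4, 5, 6] / [2, 7, 9] / [8];  Q = [1, 3, 5, 6, 8] / [2, 4, 7] / [9]
Final shape: (5, 3, 1).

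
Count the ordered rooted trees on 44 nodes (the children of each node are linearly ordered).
C_43 = 150853479205085351660700

These ordered rooted trees are counted by the Catalan number C_n = (1/(n + 1)) · C(2n, n). For n = 43: C_43 = (1/44) · C(86, 43) = 6637553085023755473070800/44 = 150853479205085351660700.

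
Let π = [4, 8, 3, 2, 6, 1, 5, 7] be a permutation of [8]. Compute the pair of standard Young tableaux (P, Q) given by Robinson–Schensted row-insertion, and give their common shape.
P = [1, 5, 7] / [2, 6] / [3, 8] / [4];  Q = [1, 2, 8] / [3, 5] / [4, 7] / [6];  common shape = (3, 2, 2, 1)

Row-insert the values π_1, π_2, … into P one at a time, bumping the leftmost entry strictly greater than the inserted value down to the next row. The recording tableau Q records, in position (i, j), the step at which that cell was added to P.
  Insert 4 (step 1): P = [4];  Q = [1]
  Insert 8 (step 2): P = [4, 8];  Q = [1, 2]
  Insert 3 (step 3): P = [3, 8] / [4];  Q = [1, 2] / [3]
  Insert 2 (step 4): P = [2, 8] / [3] / [4];  Q = [1, 2] / [3] / [4]
  Insert 6 (step 5): P = [2, 6] / [3, 8] / [4];  Q = [1, 2] / [3, 5] / [4]
  Insert 1 (step 6): P = [1, 6] / [2, 8] / [3] / [4];  Q = [1, 2] / [3, 5] / [4] / [6]
  Insert 5 (step 7): P = [1, 5] / [2, 6] / [3, 8] / [4];  Q = [1, 2] / [3, 5] / [4, 7] / [6]
  Insert 7 (step 8): P = [1, 5, 7] / [2, 6] / [3, 8] / [4];  Q = [1, 2, 8] / [3, 5] / [4, 7] / [6]
Final shape: (3, 2, 2, 1).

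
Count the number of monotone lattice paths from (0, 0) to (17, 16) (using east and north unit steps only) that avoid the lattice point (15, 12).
Number of paths = 906045210

Total paths from (0, 0) to (17, 16): C(33, 17) = 1166803110. Paths through (15, 12): (paths (0, 0) → (15, 12)) × (paths (15, 12) → (17, 16)) = C(27, 15) · C(6, 2) = 17383860 · 15 = 260757900. Avoidance count = 1166803110 − 260757900 = 906045210.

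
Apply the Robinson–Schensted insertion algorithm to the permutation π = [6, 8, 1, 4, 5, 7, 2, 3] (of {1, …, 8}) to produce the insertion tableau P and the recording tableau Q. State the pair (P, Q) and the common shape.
P = [1, 2, 3, 7] / [4, 5] / [6, 8];  Q = [1, 2, 5, 6] / [3, 4] / [7, 8];  common shape = (4, 2, 2)

Row-insert the values π_1, π_2, … into P one at a time, bumping the leftmost entry strictly greater than the inserted value down to the next row. The recording tableau Q records, in position (i, j), the step at which that cell was added to P.
  Insert 6 (step 1): P = [6];  Q = [1]
  Insert 8 (step 2): P = [6, 8];  Q = [1, 2]
  Insert 1 (step 3): P = [1, 8] / [6];  Q = [1, 2] / [3]
  Insert 4 (step 4): P = [1, 4] / [6, 8];  Q = [1, 2] / [3, 4]
  Insert 5 (step 5): P = [1, 4, 5] / [6, 8];  Q = [1, 2, 5] / [3, 4]
  Insert 7 (step 6): P = [1, 4, 5, 7] / [6, 8];  Q = [1, 2, 5, 6] / [3, 4]
  Insert 2 (step 7): P = [1, 2, 5, 7] / [4, 8] / [6];  Q = [1, 2, 5, 6] / [3, 4] / [7]
  Insert 3 (step 8): P = [1, 2, 3, 7] / [4, 5] / [6, 8];  Q = [1, 2, 5, 6] / [3, 4] / [7, 8]
Final shape: (4, 2, 2).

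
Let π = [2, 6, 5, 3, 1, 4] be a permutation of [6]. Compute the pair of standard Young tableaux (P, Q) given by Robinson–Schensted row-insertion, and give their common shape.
P = [1, 3, 4] / [2] / [5] / [6];  Q = [1, 2, 6] / [3] / [4] / [5];  common shape = (3, 1, 1, 1)

Row-insert the values π_1, π_2, … into P one at a time, bumping the leftmost entry strictly greater than the inserted value down to the next row. The recording tableau Q records, in position (i, j), the step at which that cell was added to P.
  Insert 2 (step 1): P = [2];  Q = [1]
  Insert 6 (step 2): P = [2, 6];  Q = [1, 2]
  Insert 5 (step 3): P = [2, 5] / [6];  Q = [1, 2] / [3]
  Insert 3 (step 4): P = [2, 3] / [5] / [6];  Q = [1, 2] / [3] / [4]
  Insert 1 (step 5): P = [1, 3] / [2] / [5] / [6];  Q = [1, 2] / [3] / [4] / [5]
  Insert 4 (step 6): P = [1, 3, 4] / [2] / [5] / [6];  Q = [1, 2, 6] / [3] / [4] / [5]
Final shape: (3, 1, 1, 1).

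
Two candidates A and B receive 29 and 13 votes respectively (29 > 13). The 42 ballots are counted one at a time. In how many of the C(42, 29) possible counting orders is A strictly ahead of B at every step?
Strict-lead orderings = 9721421440

Total orderings of the 42 votes with 29 for A: C(42, 29) = 25518731280. By the Bertrand ballot formula (Cycle Lemma / reflection principle), the number of orderings in which A is strictly ahead of B throughout is (p − q)/(p + q) · C(p + q, p) = (29 − 13)/(29 + 13) · 25518731280 = 9721421440.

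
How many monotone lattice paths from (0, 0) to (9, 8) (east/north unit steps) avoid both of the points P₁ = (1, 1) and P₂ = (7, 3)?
Number of paths = 10096

Inclusion–exclusion. Total paths: C(17, 9) = 24310. Through P₁: C(2, 1)·C(15, 8) = 12870. Through P₂: C(10, 7)·C(7, 2) = 2520. Since P₁ is strictly southwest of P₂, a monotone path through both must visit P₁ then P₂; paths through both = C(2, 1)·C(8, 6)·C(7, 2) = 1176. Avoid both = 24310 − 12870 − 2520 + 1176 = 10096.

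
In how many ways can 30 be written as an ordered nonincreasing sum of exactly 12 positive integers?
p(30, 12 parts) = 366

Partitions of n into exactly k parts are in bijection with partitions of n − k into at most k parts (subtract 1 from each part). So p(30, exactly 12) = p(18, parts ≤ 12). Computing via the recurrence p(m, j) = p(m, j−1) + p(m−j, j) gives 366.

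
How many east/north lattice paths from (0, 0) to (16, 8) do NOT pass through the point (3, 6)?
Number of paths = 726651

Total paths from (0, 0) to (16, 8): C(24, 16) = 735471. Paths through (3, 6): (paths (0, 0) → (3, 6)) × (paths (3, 6) → (16, 8)) = C(9, 3) · C(15, 13) = 84 · 105 = 8820. Avoidance count = 735471 − 8820 = 726651.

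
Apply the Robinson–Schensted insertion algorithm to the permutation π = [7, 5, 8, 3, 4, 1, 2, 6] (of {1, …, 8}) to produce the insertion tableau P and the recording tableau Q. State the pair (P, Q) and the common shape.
P = [1, 2, 6] / [3, 4] / [5, 8] / [7];  Q = [1, 3, 8] / [2, 5] / [4, 7] / [6];  common shape = (3, 2, 2, 1)

Row-insert the values π_1, π_2, … into P one at a time, bumping the leftmost entry strictly greater than the inserted value down to the next row. The recording tableau Q records, in position (i, j), the step at which that cell was added to P.
  Insert 7 (step 1): P = [7];  Q = [1]
  Insert 5 (step 2): P = [5] / [7];  Q = [1] / [2]
  Insert 8 (step 3): P = [5, 8] / [7];  Q = [1, 3] / [2]
  Insert 3 (step 4): P = [3, 8] / [5] / [7];  Q = [1, 3] / [2] / [4]
  Insert 4 (step 5): P = [3, 4] / [5, 8] / [7];  Q = [1, 3] / [2, 5] / [4]
  Insert 1 (step 6): P = [1, 4] / [3, 8] / [5] / [7];  Q = [1, 3] / [2, 5] / [4] / [6]
  Insert 2 (step 7): P = [1, 2] / [3, 4] / [5, 8] / [7];  Q = [1, 3] / [2, 5] / [4, 7] / [6]
  Insert 6 (step 8): P = [1, 2, 6] / [3, 4] / [5, 8] / [7];  Q = [1, 3, 8] / [2, 5] / [4, 7] / [6]
Final shape: (3, 2, 2, 1).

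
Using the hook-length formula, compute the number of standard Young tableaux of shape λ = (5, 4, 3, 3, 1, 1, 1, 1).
# SYT of shape (5, 4, 3, 3, 1, 1, 1, 1) = 24942060

Hook-length formula: f^λ = n! / Π hook(c), product over all cells c of the Young diagram. For λ = (5, 4, 3, 3, 1, 1, 1, 1), n = 19 boxes. Hook lengths by row (left-to-right, top-to-bottom): [12, 7, 6, 3, 1]; [10, 5, 4, 1]; [8, 3, 2]; [7, 2, 1]; [4]; [3]; [2]; [1]. Product of hooks = 4877107200. So f^λ = 19! / 4877107200 = 121645100408832000 / 4877107200 = 24942060.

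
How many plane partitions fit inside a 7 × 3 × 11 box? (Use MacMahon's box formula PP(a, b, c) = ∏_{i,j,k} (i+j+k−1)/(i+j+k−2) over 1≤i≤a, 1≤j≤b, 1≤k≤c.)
PP(7, 3, 11) = 431621592480

Evaluate the triple product over i = 1..7, j = 1..3, k = 1..11. The factors are (2/1) · (3/2) · (4/3) · (5/4) · (6/5) · (7/6) · (8/7) · (9/8) · … (231 factors total). The numerators and denominators telescope so the product is an integer; carrying out the multiplication exactly gives PP(7, 3, 11) = 431621592480.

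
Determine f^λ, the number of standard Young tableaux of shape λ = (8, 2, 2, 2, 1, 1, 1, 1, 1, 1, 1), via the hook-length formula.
# SYT of shape (8, 2, 2, 2, 1, 1, 1, 1, 1, 1, 1) = 13168064

Hook-length formula: f^λ = n! / Π hook(c), product over all cells c of the Young diagram. For λ = (8, 2, 2, 2, 1, 1, 1, 1, 1, 1, 1), n = 21 boxes. Hook lengths by row (left-to-right, top-to-bottom): [18, 10, 6, 5, 4, 3, 2, 1]; [11, 3]; [10, 2]; [9, 1]; [7]; [6]; [5]; [4]; [3]; [2]; [1]. Product of hooks = 3879912960000. So f^λ = 21! / 3879912960000 = 51090942171709440000 / 3879912960000 = 13168064.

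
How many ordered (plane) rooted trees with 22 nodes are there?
C_21 = 24466267020

These ordered rooted trees are counted by the Catalan number C_n = (1/(n + 1)) · C(2n, n). For n = 21: C_21 = (1/22) · C(42, 21) = 538257874440/22 = 24466267020.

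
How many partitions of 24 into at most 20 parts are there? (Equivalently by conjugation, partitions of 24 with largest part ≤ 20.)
p(24, parts ≤ 20) = 1568

Use the recurrence p(n, m) = p(n, m−1) + p(n−m, m): either the largest part is < m (count p(n, m−1)) or the largest part is exactly m (remove one copy of m, count p(n−m, m)). With p(0, ·) = 1 this gives p(24, parts ≤ 20) = 1568. (By conjugating Young diagrams, this also counts partitions of 24 into at most 20 parts.)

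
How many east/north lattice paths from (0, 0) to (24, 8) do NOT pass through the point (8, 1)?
Number of paths = 8311887

Total paths from (0, 0) to (24, 8): C(32, 24) = 10518300. Paths through (8, 1): (paths (0, 0) → (8, 1)) × (paths (8, 1) → (24, 8)) = C(9, 8) · C(23, 16) = 9 · 245157 = 2206413. Avoidance count = 10518300 − 2206413 = 8311887.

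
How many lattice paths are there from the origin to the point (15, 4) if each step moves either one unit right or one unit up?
Number of paths = 3876

A monotone lattice path from (0, 0) to (15, 4) consists of 15 east steps and 4 north steps in some order, so it is determined by which 15 of the 19 steps are east. The count is C(19, 15) = 3876.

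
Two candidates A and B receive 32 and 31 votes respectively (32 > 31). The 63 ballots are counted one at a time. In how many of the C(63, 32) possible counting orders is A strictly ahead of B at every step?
Strict-lead orderings = 14544636039226909

Total orderings of the 63 votes with 32 for A: C(63, 32) = 916312070471295267. By the Bertrand ballot formula (Cycle Lemma / reflection principle), the number of orderings in which A is strictly ahead of B throughout is (p − q)/(p + q) · C(p + q, p) = (32 − 31)/(32 + 31) · 916312070471295267 = 14544636039226909.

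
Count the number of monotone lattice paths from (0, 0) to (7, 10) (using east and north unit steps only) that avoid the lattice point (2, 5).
Number of paths = 14156

Total paths from (0, 0) to (7, 10): C(17, 7) = 19448. Paths through (2, 5): (paths (0, 0) → (2, 5)) × (paths (2, 5) → (7, 10)) = C(7, 2) · C(10, 5) = 21 · 252 = 5292. Avoidance count = 19448 − 5292 = 14156.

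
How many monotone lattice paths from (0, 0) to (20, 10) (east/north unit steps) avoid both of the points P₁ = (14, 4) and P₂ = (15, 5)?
Number of paths = 24852807

Inclusion–exclusion. Total paths: C(30, 20) = 30045015. Through P₁: C(18, 14)·C(12, 6) = 2827440. Through P₂: C(20, 15)·C(10, 5) = 3907008. Since P₁ is strictly southwest of P₂, a monotone path through both must visit P₁ then P₂; paths through both = C(18, 14)·C(2, 1)·C(10, 5) = 1542240. Avoid both = 30045015 − 2827440 − 3907008 + 1542240 = 24852807.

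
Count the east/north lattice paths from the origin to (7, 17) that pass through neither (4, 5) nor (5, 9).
Number of paths = 227034

Inclusion–exclusion. Total paths: C(24, 7) = 346104. Through P₁: C(9, 4)·C(15, 3) = 57330. Through P₂: C(14, 5)·C(10, 2) = 90090. Since P₁ is strictly southwest of P₂, a monotone path through both must visit P₁ then P₂; paths through both = C(9, 4)·C(5, 1)·C(10, 2) = 28350. Avoid both = 346104 − 57330 − 90090 + 28350 = 227034.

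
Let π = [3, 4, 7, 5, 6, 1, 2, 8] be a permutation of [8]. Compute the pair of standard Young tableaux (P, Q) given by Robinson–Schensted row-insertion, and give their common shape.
P = [1, 2, 5, 6, 8] / [3, 4] / [7];  Q = [1, 2, 3, 5, 8] / [4, 7] / [6];  common shape = (5, 2, 1)

Row-insert the values π_1, π_2, … into P one at a time, bumping the leftmost entry strictly greater than the inserted value down to the next row. The recording tableau Q records, in position (i, j), the step at which that cell was added to P.
  Insert 3 (step 1): P = [3];  Q = [1]
  Insert 4 (step 2): P = [3, 4];  Q = [1, 2]
  Insert 7 (step 3): P = [3, 4, 7];  Q = [1, 2, 3]
  Insert 5 (step 4): P = [3, 4, 5] / [7];  Q = [1, 2, 3] / [4]
  Insert 6 (step 5): P = [3, 4, 5, 6] / [7];  Q = [1, 2, 3, 5] / [4]
  Insert 1 (step 6): P = [1, 4, 5, 6] / [3] / [7];  Q = [1, 2, 3, 5] / [4] / [6]
  Insert 2 (step 7): P = [1, 2, 5, 6] / [3, 4] / [7];  Q = [1, 2, 3, 5] / [4, 7] / [6]
  Insert 8 (step 8): P = [1, 2, 5, 6, 8] / [3, 4] / [7];  Q = [1, 2, 3, 5, 8] / [4, 7] / [6]
Final shape: (5, 2, 1).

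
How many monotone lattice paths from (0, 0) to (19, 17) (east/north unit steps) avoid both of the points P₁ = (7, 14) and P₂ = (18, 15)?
Number of paths = 5437300320

Inclusion–exclusion. Total paths: C(36, 19) = 8597496600. Through P₁: C(21, 7)·C(15, 12) = 52907400. Through P₂: C(33, 18)·C(3, 1) = 3111474960. Since P₁ is strictly southwest of P₂, a monotone path through both must visit P₁ then P₂; paths through both = C(21, 7)·C(12, 11)·C(3, 1) = 4186080. Avoid both = 8597496600 − 52907400 − 3111474960 + 4186080 = 5437300320.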